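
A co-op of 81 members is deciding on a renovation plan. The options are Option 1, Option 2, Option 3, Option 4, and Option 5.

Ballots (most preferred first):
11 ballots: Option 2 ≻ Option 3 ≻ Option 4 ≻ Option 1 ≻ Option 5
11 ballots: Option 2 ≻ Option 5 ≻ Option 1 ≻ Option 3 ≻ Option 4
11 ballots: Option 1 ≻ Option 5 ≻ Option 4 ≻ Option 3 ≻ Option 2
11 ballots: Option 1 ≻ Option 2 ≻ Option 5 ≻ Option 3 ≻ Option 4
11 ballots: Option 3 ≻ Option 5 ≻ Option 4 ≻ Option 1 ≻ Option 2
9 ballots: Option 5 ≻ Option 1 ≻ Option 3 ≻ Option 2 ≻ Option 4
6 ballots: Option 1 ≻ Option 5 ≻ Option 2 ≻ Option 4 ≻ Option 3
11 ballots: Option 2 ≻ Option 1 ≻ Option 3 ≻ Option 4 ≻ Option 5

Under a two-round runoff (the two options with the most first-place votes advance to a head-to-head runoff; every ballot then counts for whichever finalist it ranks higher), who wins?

Round 1 first-place votes: Option 1 28, Option 2 33, Option 3 11, Option 4 0, Option 5 9. Option 2 and Option 1 advance.
Runoff: Option 2 is ranked above Option 1 on 33 ballots, Option 1 above Option 2 on 48.

Option 1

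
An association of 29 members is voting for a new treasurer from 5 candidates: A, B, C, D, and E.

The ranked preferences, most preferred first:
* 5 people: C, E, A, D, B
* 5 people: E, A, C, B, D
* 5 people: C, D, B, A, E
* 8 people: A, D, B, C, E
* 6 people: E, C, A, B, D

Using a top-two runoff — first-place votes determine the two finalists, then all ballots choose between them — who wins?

Round 1 first-place votes: A 8, B 0, C 10, D 0, E 11. E and C advance.
Runoff: E is ranked above C on 11 ballots, C above E on 18.

C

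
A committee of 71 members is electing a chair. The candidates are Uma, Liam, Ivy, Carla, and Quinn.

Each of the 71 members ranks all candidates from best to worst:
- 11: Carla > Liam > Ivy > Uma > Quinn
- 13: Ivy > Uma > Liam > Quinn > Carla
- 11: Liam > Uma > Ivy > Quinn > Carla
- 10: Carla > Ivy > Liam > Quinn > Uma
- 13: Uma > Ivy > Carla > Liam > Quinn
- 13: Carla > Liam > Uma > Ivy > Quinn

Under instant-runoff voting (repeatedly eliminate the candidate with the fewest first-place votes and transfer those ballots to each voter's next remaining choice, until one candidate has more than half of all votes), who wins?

Uma

Round 1: Uma 13, Liam 11, Ivy 13, Carla 34, Quinn 0. Quinn eliminated.
Round 2: Uma 13, Liam 11, Ivy 13, Carla 34. Liam eliminated.
Round 3: Uma 24, Ivy 13, Carla 34. Ivy eliminated.
Round 4: Uma 37, Carla 34. Uma has a majority (≥36).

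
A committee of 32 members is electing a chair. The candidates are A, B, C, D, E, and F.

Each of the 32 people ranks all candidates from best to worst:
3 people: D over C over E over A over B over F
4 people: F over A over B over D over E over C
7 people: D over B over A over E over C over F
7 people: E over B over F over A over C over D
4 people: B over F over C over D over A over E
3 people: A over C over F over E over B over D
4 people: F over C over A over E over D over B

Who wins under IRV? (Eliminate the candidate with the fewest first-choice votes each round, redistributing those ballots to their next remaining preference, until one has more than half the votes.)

Round 1: A 3, B 4, C 0, D 10, E 7, F 8. C eliminated.
Round 2: A 3, B 4, D 10, E 7, F 8. A eliminated.
Round 3: B 4, D 10, E 7, F 11. B eliminated.
Round 4: D 10, E 7, F 15. E eliminated.
Round 5: D 10, F 22. F has a majority (≥17).

F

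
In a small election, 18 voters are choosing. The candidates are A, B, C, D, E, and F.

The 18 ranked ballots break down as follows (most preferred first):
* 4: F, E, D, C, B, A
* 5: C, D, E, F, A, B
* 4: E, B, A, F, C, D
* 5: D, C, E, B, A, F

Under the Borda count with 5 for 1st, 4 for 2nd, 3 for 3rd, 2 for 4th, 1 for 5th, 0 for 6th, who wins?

E

A: 4×0 + 5×1 + 4×3 + 5×1 = 22
B: 4×1 + 5×0 + 4×4 + 5×2 = 30
C: 4×2 + 5×5 + 4×1 + 5×4 = 57
D: 4×3 + 5×4 + 4×0 + 5×5 = 57
E: 4×4 + 5×3 + 4×5 + 5×3 = 66
F: 4×5 + 5×2 + 4×2 + 5×0 = 38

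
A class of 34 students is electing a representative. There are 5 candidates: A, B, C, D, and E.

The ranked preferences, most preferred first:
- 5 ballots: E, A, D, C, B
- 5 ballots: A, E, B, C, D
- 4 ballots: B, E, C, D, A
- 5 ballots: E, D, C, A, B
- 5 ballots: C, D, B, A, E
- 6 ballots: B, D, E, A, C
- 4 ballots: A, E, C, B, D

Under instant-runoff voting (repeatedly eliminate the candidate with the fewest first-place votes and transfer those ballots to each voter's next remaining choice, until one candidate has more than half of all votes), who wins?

Round 1: A 9, B 10, C 5, D 0, E 10. D eliminated.
Round 2: A 9, B 10, C 5, E 10. C eliminated.
Round 3: A 9, B 15, E 10. A eliminated.
Round 4: B 15, E 19. E has a majority (≥18).

E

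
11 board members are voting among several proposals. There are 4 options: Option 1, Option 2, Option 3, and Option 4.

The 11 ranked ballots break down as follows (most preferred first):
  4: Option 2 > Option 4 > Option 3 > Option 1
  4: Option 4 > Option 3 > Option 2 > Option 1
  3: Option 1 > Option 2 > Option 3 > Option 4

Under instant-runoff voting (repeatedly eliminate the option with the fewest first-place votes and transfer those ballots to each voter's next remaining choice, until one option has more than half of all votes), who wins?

Option 2

Round 1: Option 1 3, Option 2 4, Option 3 0, Option 4 4. Option 3 eliminated.
Round 2: Option 1 3, Option 2 4, Option 4 4. Option 1 eliminated.
Round 3: Option 2 7, Option 4 4. Option 2 has a majority (≥6).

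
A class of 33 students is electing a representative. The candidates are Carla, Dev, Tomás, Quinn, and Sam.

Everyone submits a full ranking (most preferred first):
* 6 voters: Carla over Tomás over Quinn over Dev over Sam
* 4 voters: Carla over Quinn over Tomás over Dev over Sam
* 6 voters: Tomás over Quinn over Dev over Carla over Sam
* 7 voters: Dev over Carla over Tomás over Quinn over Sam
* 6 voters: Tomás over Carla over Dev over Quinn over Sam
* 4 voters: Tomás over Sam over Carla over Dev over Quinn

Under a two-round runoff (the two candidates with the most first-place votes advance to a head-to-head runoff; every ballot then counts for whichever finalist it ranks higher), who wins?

Carla

Round 1 first-place votes: Carla 10, Dev 7, Tomás 16, Quinn 0, Sam 0. Tomás and Carla advance.
Runoff: Tomás is ranked above Carla on 16 ballots, Carla above Tomás on 17.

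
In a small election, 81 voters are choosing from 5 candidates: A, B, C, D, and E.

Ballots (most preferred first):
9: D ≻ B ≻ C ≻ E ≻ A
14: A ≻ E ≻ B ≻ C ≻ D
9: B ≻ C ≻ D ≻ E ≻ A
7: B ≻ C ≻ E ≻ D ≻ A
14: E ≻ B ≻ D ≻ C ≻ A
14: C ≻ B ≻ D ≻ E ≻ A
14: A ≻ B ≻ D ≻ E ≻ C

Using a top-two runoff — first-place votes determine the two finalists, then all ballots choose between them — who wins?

Round 1 first-place votes: A 28, B 16, C 14, D 9, E 14. A and B advance.
Runoff: A is ranked above B on 28 ballots, B above A on 53.

B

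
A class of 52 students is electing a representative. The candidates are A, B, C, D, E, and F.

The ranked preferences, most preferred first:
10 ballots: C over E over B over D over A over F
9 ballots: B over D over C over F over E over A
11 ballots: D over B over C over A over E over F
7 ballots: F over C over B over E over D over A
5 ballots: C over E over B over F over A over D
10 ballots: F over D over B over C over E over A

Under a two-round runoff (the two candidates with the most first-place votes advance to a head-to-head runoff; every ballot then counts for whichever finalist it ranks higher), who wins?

C

Round 1 first-place votes: A 0, B 9, C 15, D 11, E 0, F 17. F and C advance.
Runoff: F is ranked above C on 17 ballots, C above F on 35.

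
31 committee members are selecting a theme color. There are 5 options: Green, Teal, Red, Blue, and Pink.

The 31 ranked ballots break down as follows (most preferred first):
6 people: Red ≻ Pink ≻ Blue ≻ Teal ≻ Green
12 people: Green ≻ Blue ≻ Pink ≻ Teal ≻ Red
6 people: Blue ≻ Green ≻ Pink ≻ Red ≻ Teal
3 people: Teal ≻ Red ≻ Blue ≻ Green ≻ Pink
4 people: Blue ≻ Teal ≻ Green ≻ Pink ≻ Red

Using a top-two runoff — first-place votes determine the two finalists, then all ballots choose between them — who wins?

Blue

Round 1 first-place votes: Green 12, Teal 3, Red 6, Blue 10, Pink 0. Green and Blue advance.
Runoff: Green is ranked above Blue on 12 ballots, Blue above Green on 19.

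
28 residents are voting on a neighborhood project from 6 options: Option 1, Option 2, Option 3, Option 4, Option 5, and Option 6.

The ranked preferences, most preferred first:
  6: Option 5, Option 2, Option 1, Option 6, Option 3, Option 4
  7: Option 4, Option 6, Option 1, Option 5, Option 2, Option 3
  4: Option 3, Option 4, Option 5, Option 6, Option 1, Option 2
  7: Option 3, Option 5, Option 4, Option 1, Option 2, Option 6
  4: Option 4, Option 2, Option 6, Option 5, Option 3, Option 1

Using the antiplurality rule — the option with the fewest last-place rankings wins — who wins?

Option 5

Last-place votes: Option 1 4, Option 2 4, Option 3 7, Option 4 6, Option 5 0, Option 6 7.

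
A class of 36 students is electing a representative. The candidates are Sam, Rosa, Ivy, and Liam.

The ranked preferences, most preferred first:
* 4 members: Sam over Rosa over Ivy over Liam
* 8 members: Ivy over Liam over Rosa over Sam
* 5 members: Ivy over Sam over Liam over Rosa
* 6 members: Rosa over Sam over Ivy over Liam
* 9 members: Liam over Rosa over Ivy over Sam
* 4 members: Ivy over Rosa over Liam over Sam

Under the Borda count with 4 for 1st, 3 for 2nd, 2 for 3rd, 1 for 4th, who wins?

Sam: 4×4 + 8×1 + 5×3 + 6×3 + 9×1 + 4×1 = 70
Rosa: 4×3 + 8×2 + 5×1 + 6×4 + 9×3 + 4×3 = 96
Ivy: 4×2 + 8×4 + 5×4 + 6×2 + 9×2 + 4×4 = 106
Liam: 4×1 + 8×3 + 5×2 + 6×1 + 9×4 + 4×2 = 88

Ivy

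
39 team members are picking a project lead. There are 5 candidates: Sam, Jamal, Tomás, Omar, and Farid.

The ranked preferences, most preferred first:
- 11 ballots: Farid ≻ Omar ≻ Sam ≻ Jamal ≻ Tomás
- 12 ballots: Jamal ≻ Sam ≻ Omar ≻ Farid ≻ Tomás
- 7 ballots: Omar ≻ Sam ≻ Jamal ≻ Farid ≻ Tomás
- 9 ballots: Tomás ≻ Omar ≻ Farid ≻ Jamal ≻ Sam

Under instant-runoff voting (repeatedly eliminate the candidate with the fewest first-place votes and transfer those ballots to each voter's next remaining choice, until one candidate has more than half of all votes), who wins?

Round 1: Sam 0, Jamal 12, Tomás 9, Omar 7, Farid 11. Sam eliminated.
Round 2: Jamal 12, Tomás 9, Omar 7, Farid 11. Omar eliminated.
Round 3: Jamal 19, Tomás 9, Farid 11. Tomás eliminated.
Round 4: Jamal 19, Farid 20. Farid has a majority (≥20).

Farid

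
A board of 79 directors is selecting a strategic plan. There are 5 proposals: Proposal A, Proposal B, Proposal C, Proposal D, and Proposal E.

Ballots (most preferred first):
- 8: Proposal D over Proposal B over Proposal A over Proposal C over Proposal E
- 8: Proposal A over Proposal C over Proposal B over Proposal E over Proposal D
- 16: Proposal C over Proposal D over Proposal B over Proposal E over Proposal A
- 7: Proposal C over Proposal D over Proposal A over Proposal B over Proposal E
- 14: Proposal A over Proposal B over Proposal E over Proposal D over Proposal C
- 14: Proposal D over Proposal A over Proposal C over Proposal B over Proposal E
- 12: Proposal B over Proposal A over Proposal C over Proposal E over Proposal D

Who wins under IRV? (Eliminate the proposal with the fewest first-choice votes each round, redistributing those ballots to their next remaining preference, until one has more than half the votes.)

Round 1: Proposal A 22, Proposal B 12, Proposal C 23, Proposal D 22, Proposal E 0. Proposal E eliminated.
Round 2: Proposal A 22, Proposal B 12, Proposal C 23, Proposal D 22. Proposal B eliminated.
Round 3: Proposal A 34, Proposal C 23, Proposal D 22. Proposal D eliminated.
Round 4: Proposal A 56, Proposal C 23. Proposal A has a majority (≥40).

Proposal A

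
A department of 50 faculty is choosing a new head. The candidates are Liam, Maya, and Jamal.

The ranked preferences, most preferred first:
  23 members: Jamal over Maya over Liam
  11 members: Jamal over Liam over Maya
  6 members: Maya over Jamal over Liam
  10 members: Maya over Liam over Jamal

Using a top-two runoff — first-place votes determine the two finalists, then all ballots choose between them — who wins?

Round 1 first-place votes: Liam 0, Maya 16, Jamal 34. Jamal and Maya advance.
Runoff: Jamal is ranked above Maya on 34 ballots, Maya above Jamal on 16.

Jamal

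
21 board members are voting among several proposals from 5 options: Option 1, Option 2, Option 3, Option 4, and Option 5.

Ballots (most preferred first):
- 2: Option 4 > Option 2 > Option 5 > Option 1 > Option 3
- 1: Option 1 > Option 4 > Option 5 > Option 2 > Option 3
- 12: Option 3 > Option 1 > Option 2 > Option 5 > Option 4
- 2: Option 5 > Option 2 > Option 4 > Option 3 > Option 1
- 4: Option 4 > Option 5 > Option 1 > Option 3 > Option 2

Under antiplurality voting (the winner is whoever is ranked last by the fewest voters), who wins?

Last-place votes: Option 1 2, Option 2 4, Option 3 3, Option 4 12, Option 5 0.

Option 5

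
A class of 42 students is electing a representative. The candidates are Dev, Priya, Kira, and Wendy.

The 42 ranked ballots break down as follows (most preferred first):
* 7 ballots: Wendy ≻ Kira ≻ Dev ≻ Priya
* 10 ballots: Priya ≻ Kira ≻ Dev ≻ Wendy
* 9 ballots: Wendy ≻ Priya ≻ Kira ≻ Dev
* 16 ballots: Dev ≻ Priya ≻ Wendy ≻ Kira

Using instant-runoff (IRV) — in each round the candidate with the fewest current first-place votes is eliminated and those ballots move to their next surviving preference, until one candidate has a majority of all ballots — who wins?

Round 1: Dev 16, Priya 10, Kira 0, Wendy 16. Kira eliminated.
Round 2: Dev 16, Priya 10, Wendy 16. Priya eliminated.
Round 3: Dev 26, Wendy 16. Dev has a majority (≥22).

Dev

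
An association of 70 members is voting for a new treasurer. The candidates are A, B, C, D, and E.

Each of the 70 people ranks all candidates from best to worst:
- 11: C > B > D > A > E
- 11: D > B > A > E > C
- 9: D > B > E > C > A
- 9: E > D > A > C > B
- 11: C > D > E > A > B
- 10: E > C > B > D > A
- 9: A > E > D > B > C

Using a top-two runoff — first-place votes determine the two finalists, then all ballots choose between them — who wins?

Round 1 first-place votes: A 9, B 0, C 22, D 20, E 19. C and D advance.
Runoff: C is ranked above D on 32 ballots, D above C on 38.

D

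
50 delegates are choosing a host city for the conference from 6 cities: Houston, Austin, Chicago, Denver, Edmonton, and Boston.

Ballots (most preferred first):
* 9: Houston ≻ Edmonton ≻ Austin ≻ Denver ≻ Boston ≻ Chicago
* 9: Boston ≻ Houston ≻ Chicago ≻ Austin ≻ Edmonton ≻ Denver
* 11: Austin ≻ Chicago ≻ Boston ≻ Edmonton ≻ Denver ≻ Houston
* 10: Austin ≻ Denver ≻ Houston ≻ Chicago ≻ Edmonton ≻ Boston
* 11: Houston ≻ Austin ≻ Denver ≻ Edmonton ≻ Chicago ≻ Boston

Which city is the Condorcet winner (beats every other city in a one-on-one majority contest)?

Houston

Houston vs Austin: 29–21
Houston vs Chicago: 39–11
Houston vs Denver: 29–21
Houston vs Edmonton: 39–11
Houston vs Boston: 30–20
Houston beats every other city.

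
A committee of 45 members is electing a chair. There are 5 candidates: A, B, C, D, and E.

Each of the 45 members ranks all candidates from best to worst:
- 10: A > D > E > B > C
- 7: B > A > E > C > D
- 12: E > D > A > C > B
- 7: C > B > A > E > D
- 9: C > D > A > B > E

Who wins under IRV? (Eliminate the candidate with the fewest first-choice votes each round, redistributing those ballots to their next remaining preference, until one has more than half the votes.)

Round 1: A 10, B 7, C 16, D 0, E 12. D eliminated.
Round 2: A 10, B 7, C 16, E 12. B eliminated.
Round 3: A 17, C 16, E 12. E eliminated.
Round 4: A 29, C 16. A has a majority (≥23).

A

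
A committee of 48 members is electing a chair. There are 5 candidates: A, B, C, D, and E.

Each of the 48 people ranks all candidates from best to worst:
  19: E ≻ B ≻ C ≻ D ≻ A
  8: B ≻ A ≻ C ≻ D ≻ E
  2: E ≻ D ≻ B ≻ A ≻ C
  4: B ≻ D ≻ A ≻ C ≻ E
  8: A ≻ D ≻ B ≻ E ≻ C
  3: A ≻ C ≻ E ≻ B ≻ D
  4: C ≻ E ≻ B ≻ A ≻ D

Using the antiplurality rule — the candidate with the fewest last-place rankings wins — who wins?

Last-place votes: A 19, B 0, C 10, D 7, E 12.

B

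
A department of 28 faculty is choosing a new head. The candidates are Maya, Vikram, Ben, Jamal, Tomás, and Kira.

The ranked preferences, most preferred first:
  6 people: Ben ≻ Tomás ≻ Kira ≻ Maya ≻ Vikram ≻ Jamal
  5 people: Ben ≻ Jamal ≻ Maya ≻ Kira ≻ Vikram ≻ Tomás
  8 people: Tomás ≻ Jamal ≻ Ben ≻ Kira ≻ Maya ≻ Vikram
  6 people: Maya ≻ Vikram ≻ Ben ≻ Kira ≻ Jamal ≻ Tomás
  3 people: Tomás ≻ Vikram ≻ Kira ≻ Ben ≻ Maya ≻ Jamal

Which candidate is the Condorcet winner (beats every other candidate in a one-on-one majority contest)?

Ben vs Maya: 22–6
Ben vs Vikram: 19–9
Ben vs Jamal: 20–8
Ben vs Tomás: 17–11
Ben vs Kira: 25–3
Ben beats every other candidate.

Ben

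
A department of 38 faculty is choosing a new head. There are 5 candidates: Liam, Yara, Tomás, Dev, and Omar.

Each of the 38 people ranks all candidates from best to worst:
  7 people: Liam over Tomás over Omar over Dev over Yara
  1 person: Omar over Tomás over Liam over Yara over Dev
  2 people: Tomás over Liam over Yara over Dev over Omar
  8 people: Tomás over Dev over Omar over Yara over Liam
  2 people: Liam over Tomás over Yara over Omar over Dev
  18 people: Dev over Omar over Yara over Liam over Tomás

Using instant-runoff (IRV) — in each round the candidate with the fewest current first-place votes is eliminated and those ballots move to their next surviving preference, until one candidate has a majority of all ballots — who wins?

Tomás

Round 1: Liam 9, Yara 0, Tomás 10, Dev 18, Omar 1. Yara eliminated.
Round 2: Liam 9, Tomás 10, Dev 18, Omar 1. Omar eliminated.
Round 3: Liam 9, Tomás 11, Dev 18. Liam eliminated.
Round 4: Tomás 20, Dev 18. Tomás has a majority (≥20).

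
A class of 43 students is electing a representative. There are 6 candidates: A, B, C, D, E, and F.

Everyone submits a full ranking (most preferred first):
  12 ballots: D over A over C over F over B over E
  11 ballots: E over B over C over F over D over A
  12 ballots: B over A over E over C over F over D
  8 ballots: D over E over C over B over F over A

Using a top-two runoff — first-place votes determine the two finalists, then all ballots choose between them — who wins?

B

Round 1 first-place votes: A 0, B 12, C 0, D 20, E 11, F 0. D and B advance.
Runoff: D is ranked above B on 20 ballots, B above D on 23.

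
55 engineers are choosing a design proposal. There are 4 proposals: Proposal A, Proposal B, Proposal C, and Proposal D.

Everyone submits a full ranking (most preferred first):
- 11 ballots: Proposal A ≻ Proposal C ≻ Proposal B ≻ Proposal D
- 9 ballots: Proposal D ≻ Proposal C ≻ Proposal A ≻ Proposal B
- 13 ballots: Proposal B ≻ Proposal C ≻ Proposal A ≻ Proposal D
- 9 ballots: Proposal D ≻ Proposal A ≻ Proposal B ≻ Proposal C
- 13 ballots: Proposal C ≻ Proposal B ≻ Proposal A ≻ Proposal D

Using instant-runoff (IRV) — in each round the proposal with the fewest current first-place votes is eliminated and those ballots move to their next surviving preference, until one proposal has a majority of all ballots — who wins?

Round 1: Proposal A 11, Proposal B 13, Proposal C 13, Proposal D 18. Proposal A eliminated.
Round 2: Proposal B 13, Proposal C 24, Proposal D 18. Proposal B eliminated.
Round 3: Proposal C 37, Proposal D 18. Proposal C has a majority (≥28).

Proposal C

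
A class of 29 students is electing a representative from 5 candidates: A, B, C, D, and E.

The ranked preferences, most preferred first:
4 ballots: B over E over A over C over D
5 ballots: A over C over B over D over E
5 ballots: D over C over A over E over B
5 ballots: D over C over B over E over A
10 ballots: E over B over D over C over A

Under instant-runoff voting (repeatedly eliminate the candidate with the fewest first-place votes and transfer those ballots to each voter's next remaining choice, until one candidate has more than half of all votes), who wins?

D

Round 1: A 5, B 4, C 0, D 10, E 10. C eliminated.
Round 2: A 5, B 4, D 10, E 10. B eliminated.
Round 3: A 5, D 10, E 14. A eliminated.
Round 4: D 15, E 14. D has a majority (≥15).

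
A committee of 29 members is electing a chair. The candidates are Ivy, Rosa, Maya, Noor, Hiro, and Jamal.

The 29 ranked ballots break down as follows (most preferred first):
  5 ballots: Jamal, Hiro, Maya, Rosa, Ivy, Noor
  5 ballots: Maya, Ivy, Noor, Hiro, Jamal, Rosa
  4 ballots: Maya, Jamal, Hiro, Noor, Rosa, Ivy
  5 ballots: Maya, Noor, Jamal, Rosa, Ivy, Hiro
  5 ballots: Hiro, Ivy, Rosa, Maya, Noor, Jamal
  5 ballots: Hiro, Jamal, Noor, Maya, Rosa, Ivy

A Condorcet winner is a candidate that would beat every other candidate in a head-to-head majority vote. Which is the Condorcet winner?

Hiro

Hiro vs Ivy: 19–10
Hiro vs Rosa: 24–5
Hiro vs Maya: 15–14
Hiro vs Noor: 19–10
Hiro vs Jamal: 15–14
Hiro beats every other candidate.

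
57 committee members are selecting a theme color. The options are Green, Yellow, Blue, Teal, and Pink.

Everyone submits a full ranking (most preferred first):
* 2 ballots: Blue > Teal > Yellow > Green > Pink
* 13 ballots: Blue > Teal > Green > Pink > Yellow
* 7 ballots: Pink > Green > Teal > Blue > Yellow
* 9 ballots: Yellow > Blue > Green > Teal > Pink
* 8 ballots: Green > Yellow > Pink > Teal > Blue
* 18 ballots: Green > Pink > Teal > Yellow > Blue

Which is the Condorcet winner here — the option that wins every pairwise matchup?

Green vs Yellow: 46–11
Green vs Blue: 33–24
Green vs Teal: 42–15
Green vs Pink: 50–7
Green beats every other option.

Green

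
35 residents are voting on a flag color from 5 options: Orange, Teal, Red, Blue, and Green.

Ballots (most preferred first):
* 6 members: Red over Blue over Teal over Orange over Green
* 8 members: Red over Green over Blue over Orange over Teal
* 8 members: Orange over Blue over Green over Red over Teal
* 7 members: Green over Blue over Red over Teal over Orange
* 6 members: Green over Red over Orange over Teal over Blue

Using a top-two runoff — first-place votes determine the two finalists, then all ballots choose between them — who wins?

Round 1 first-place votes: Orange 8, Teal 0, Red 14, Blue 0, Green 13. Red and Green advance.
Runoff: Red is ranked above Green on 14 ballots, Green above Red on 21.

Green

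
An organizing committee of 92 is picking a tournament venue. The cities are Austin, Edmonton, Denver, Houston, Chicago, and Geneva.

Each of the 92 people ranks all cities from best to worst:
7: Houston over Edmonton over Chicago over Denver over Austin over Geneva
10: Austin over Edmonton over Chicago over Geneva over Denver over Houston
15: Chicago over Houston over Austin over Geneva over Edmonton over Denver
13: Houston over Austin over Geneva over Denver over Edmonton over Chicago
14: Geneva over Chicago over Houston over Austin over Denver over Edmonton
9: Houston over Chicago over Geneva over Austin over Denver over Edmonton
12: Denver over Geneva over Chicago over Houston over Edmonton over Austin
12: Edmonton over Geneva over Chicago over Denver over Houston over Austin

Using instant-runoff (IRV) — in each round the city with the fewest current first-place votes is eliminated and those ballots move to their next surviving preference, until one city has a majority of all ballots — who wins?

Geneva

Round 1: Austin 10, Edmonton 12, Denver 12, Houston 29, Chicago 15, Geneva 14. Austin eliminated.
Round 2: Edmonton 22, Denver 12, Houston 29, Chicago 15, Geneva 14. Denver eliminated.
Round 3: Edmonton 22, Houston 29, Chicago 15, Geneva 26. Chicago eliminated.
Round 4: Edmonton 22, Houston 44, Geneva 26. Edmonton eliminated.
Round 5: Houston 44, Geneva 48. Geneva has a majority (≥47).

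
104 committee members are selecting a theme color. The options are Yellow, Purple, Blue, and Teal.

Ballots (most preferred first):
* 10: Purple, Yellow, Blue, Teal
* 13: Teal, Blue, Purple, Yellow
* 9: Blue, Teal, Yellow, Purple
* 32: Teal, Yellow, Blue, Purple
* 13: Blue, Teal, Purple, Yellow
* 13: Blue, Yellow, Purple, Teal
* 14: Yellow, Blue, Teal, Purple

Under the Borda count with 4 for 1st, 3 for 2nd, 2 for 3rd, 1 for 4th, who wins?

Blue

Yellow: 10×3 + 13×1 + 9×2 + 32×3 + 13×1 + 13×3 + 14×4 = 265
Purple: 10×4 + 13×2 + 9×1 + 32×1 + 13×2 + 13×2 + 14×1 = 173
Blue: 10×2 + 13×3 + 9×4 + 32×2 + 13×4 + 13×4 + 14×3 = 305
Teal: 10×1 + 13×4 + 9×3 + 32×4 + 13×3 + 13×1 + 14×2 = 297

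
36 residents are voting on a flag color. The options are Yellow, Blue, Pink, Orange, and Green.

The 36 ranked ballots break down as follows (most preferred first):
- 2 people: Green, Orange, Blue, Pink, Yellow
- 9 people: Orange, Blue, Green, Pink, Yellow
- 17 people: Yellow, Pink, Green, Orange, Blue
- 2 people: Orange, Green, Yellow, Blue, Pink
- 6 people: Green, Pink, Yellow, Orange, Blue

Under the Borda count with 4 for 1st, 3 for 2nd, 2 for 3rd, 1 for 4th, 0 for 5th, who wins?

Green

Yellow: 2×0 + 9×0 + 17×4 + 2×2 + 6×2 = 84
Blue: 2×2 + 9×3 + 17×0 + 2×1 + 6×0 = 33
Pink: 2×1 + 9×1 + 17×3 + 2×0 + 6×3 = 80
Orange: 2×3 + 9×4 + 17×1 + 2×4 + 6×1 = 73
Green: 2×4 + 9×2 + 17×2 + 2×3 + 6×4 = 90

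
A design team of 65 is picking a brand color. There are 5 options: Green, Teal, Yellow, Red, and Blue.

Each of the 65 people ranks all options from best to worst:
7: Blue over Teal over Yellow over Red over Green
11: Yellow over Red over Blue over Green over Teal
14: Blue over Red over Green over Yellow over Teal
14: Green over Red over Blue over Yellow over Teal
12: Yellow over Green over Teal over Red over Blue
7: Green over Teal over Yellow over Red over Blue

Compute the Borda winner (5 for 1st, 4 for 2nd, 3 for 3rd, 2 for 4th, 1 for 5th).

Green: 7×1 + 11×2 + 14×3 + 14×5 + 12×4 + 7×5 = 224
Teal: 7×4 + 11×1 + 14×1 + 14×1 + 12×3 + 7×4 = 131
Yellow: 7×3 + 11×5 + 14×2 + 14×2 + 12×5 + 7×3 = 213
Red: 7×2 + 11×4 + 14×4 + 14×4 + 12×2 + 7×2 = 208
Blue: 7×5 + 11×3 + 14×5 + 14×3 + 12×1 + 7×1 = 199

Green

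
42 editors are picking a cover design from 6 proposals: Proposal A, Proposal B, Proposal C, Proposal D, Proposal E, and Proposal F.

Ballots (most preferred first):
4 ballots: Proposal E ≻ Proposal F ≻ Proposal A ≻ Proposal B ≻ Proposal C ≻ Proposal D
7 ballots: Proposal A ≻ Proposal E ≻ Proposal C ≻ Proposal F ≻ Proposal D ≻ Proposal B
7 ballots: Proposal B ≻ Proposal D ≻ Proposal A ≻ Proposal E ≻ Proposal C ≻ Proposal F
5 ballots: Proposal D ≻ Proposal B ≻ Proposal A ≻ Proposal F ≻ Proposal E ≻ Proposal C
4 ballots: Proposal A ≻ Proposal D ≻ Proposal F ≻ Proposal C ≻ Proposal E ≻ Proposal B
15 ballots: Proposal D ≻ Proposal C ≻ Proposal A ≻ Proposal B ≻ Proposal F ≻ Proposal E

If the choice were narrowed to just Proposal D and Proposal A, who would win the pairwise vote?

Proposal D

Proposal D is ranked above Proposal A on 27 ballots; Proposal A above Proposal D on 15.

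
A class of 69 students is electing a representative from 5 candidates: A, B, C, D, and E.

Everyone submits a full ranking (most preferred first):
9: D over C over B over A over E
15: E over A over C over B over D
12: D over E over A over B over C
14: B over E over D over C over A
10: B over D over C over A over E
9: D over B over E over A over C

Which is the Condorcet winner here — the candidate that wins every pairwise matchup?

B

B vs A: 42–27
B vs C: 45–24
B vs D: 39–30
B vs E: 42–27
B beats every other candidate.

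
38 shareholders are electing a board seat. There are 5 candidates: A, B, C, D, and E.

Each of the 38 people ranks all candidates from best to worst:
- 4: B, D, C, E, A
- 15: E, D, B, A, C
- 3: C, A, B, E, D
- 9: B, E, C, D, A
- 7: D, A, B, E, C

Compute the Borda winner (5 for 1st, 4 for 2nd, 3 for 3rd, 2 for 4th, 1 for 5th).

B

A: 4×1 + 15×2 + 3×4 + 9×1 + 7×4 = 83
B: 4×5 + 15×3 + 3×3 + 9×5 + 7×3 = 140
C: 4×3 + 15×1 + 3×5 + 9×3 + 7×1 = 76
D: 4×4 + 15×4 + 3×1 + 9×2 + 7×5 = 132
E: 4×2 + 15×5 + 3×2 + 9×4 + 7×2 = 139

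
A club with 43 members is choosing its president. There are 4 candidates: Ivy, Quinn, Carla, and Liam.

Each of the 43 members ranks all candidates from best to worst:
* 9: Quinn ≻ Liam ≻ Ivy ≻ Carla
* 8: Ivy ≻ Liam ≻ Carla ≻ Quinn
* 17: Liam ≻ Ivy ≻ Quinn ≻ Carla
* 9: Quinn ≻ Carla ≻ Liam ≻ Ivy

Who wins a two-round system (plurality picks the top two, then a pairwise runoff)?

Round 1 first-place votes: Ivy 8, Quinn 18, Carla 0, Liam 17. Quinn and Liam advance.
Runoff: Quinn is ranked above Liam on 18 ballots, Liam above Quinn on 25.

Liam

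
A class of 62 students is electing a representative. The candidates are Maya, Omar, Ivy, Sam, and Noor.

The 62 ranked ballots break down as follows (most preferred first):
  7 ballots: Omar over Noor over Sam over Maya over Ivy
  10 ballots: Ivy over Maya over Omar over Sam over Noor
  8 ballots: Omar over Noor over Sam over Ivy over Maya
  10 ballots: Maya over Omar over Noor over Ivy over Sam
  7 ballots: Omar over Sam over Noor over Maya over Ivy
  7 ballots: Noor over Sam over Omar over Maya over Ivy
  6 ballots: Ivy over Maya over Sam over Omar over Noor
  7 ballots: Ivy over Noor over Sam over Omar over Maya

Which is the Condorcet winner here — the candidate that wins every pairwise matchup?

Omar vs Maya: 36–26
Omar vs Ivy: 39–23
Omar vs Sam: 42–20
Omar vs Noor: 48–14
Omar beats every other candidate.

Omar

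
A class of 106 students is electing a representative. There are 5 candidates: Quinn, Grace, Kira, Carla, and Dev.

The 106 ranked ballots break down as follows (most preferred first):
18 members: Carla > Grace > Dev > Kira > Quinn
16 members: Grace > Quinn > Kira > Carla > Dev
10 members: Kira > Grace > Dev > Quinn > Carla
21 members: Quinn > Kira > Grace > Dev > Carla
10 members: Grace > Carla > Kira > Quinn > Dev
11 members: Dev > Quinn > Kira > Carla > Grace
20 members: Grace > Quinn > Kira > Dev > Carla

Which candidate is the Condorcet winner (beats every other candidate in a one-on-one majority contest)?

Grace

Grace vs Quinn: 74–32
Grace vs Kira: 64–42
Grace vs Carla: 77–29
Grace vs Dev: 95–11
Grace beats every other candidate.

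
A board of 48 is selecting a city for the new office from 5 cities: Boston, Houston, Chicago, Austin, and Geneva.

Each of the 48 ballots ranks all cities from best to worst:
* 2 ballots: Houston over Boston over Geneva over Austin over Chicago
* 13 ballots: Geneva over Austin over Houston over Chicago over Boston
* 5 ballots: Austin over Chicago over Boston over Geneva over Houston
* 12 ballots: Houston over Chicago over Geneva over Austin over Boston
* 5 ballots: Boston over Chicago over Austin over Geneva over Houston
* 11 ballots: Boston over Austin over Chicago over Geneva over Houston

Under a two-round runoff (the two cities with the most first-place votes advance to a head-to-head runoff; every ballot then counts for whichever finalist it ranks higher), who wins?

Round 1 first-place votes: Boston 16, Houston 14, Chicago 0, Austin 5, Geneva 13. Boston and Houston advance.
Runoff: Boston is ranked above Houston on 21 ballots, Houston above Boston on 27.

Houston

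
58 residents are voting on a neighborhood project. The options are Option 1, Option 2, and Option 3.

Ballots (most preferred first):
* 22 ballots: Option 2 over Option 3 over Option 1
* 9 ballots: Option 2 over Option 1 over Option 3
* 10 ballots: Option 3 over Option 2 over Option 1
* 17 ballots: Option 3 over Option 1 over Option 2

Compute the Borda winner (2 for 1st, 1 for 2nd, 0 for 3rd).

Option 3

Option 1: 22×0 + 9×1 + 10×0 + 17×1 = 26
Option 2: 22×2 + 9×2 + 10×1 + 17×0 = 72
Option 3: 22×1 + 9×0 + 10×2 + 17×2 = 76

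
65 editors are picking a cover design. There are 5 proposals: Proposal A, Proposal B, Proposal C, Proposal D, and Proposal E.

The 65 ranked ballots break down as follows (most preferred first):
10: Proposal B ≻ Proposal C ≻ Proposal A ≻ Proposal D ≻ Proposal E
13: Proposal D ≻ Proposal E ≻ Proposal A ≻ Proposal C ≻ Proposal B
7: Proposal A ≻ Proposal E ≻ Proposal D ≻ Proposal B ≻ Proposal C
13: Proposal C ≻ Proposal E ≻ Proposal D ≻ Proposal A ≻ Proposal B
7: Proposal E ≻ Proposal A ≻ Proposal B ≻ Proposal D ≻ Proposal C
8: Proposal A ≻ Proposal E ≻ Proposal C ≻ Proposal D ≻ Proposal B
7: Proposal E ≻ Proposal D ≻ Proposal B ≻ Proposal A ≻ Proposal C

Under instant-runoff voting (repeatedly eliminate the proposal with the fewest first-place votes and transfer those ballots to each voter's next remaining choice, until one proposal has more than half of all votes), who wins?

Round 1: Proposal A 15, Proposal B 10, Proposal C 13, Proposal D 13, Proposal E 14. Proposal B eliminated.
Round 2: Proposal A 15, Proposal C 23, Proposal D 13, Proposal E 14. Proposal D eliminated.
Round 3: Proposal A 15, Proposal C 23, Proposal E 27. Proposal A eliminated.
Round 4: Proposal C 23, Proposal E 42. Proposal E has a majority (≥33).

Proposal E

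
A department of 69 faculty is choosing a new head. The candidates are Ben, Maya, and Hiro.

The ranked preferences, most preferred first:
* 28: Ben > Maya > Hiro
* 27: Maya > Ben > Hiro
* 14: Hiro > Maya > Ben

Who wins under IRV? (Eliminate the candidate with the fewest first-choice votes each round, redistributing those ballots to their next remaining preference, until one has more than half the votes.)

Round 1: Ben 28, Maya 27, Hiro 14. Hiro eliminated.
Round 2: Ben 28, Maya 41. Maya has a majority (≥35).

Maya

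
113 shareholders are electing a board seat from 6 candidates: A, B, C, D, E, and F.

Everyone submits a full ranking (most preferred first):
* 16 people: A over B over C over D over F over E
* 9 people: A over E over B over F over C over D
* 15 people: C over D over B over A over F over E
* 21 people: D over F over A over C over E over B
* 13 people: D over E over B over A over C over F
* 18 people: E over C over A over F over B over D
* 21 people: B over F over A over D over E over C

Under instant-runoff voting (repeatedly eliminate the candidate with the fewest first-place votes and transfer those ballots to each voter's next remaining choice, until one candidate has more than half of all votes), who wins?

A

Round 1: A 25, B 21, C 15, D 34, E 18, F 0. F eliminated.
Round 2: A 25, B 21, C 15, D 34, E 18. C eliminated.
Round 3: A 25, B 21, D 49, E 18. E eliminated.
Round 4: A 43, B 21, D 49. B eliminated.
Round 5: A 64, D 49. A has a majority (≥57).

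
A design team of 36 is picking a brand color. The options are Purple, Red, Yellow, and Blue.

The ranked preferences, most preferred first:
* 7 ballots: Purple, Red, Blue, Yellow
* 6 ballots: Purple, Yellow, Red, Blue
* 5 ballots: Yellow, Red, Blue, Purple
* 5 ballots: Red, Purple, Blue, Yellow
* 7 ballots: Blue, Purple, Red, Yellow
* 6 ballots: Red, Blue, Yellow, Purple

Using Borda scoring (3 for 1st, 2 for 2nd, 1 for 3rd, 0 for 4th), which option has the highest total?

Purple: 7×3 + 6×3 + 5×0 + 5×2 + 7×2 + 6×0 = 63
Red: 7×2 + 6×1 + 5×2 + 5×3 + 7×1 + 6×3 = 70
Yellow: 7×0 + 6×2 + 5×3 + 5×0 + 7×0 + 6×1 = 33
Blue: 7×1 + 6×0 + 5×1 + 5×1 + 7×3 + 6×2 = 50

Red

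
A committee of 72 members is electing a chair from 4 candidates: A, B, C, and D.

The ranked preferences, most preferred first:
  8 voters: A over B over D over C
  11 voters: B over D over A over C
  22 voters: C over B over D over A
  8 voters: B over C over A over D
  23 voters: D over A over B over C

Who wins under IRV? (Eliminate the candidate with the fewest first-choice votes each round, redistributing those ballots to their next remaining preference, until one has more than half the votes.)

Round 1: A 8, B 19, C 22, D 23. A eliminated.
Round 2: B 27, C 22, D 23. C eliminated.
Round 3: B 49, D 23. B has a majority (≥37).

B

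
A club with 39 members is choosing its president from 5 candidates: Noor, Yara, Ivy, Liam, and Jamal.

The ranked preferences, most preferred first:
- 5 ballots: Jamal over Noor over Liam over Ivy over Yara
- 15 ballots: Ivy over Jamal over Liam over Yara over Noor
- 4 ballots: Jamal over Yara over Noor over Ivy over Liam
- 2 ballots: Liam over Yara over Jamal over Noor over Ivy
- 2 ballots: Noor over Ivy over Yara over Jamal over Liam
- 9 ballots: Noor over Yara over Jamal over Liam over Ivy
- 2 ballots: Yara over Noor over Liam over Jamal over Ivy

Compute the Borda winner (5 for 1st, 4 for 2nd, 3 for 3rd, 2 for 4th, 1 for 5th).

Jamal

Noor: 5×4 + 15×1 + 4×3 + 2×2 + 2×5 + 9×5 + 2×4 = 114
Yara: 5×1 + 15×2 + 4×4 + 2×4 + 2×3 + 9×4 + 2×5 = 111
Ivy: 5×2 + 15×5 + 4×2 + 2×1 + 2×4 + 9×1 + 2×1 = 114
Liam: 5×3 + 15×3 + 4×1 + 2×5 + 2×1 + 9×2 + 2×3 = 100
Jamal: 5×5 + 15×4 + 4×5 + 2×3 + 2×2 + 9×3 + 2×2 = 146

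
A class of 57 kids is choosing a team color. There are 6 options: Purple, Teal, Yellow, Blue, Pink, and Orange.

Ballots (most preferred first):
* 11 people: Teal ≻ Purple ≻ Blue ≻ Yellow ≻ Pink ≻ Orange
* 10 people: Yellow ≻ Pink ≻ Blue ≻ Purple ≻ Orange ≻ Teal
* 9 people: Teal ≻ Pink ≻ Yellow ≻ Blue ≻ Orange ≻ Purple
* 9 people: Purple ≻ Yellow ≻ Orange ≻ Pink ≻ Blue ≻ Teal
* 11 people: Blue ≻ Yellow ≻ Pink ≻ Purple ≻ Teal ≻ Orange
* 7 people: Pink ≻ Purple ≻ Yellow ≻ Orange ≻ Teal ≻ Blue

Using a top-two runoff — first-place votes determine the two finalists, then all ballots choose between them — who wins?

Blue

Round 1 first-place votes: Purple 9, Teal 20, Yellow 10, Blue 11, Pink 7, Orange 0. Teal and Blue advance.
Runoff: Teal is ranked above Blue on 27 ballots, Blue above Teal on 30.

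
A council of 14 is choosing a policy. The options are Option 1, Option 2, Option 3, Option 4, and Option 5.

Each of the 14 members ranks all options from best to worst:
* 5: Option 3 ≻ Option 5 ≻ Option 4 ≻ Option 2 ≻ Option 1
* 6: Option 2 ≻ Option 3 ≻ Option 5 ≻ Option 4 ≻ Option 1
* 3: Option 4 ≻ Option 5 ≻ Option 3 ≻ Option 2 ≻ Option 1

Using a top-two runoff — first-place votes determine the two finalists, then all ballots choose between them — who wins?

Option 3

Round 1 first-place votes: Option 1 0, Option 2 6, Option 3 5, Option 4 3, Option 5 0. Option 2 and Option 3 advance.
Runoff: Option 2 is ranked above Option 3 on 6 ballots, Option 3 above Option 2 on 8.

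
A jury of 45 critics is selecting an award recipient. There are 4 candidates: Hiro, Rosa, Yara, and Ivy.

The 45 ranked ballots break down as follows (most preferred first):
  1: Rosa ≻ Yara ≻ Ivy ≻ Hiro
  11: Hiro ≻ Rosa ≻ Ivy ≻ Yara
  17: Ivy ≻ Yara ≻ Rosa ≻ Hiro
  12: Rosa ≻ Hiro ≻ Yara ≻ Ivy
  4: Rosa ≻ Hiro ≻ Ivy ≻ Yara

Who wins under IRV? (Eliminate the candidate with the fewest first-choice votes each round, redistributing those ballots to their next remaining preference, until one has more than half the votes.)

Rosa

Round 1: Hiro 11, Rosa 17, Yara 0, Ivy 17. Yara eliminated.
Round 2: Hiro 11, Rosa 17, Ivy 17. Hiro eliminated.
Round 3: Rosa 28, Ivy 17. Rosa has a majority (≥23).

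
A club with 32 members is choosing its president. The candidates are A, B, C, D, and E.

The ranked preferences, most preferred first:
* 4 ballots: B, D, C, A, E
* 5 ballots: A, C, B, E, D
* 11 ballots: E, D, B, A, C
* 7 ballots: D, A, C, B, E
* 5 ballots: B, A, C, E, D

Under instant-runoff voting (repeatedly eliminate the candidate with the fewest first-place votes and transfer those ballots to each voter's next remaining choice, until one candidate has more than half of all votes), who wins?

Round 1: A 5, B 9, C 0, D 7, E 11. C eliminated.
Round 2: A 5, B 9, D 7, E 11. A eliminated.
Round 3: B 14, D 7, E 11. D eliminated.
Round 4: B 21, E 11. B has a majority (≥17).

B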